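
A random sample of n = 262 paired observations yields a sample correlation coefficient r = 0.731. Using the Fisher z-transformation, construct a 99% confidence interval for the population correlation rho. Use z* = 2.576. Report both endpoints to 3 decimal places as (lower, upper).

z_r = atanh(0.731) = 0.930872;  SE = 1/√(n−3) = 1/√259 = 0.062137
z-limits: 0.930872 ± 2.576·0.062137 = 0.930872 ± 0.160065 = [0.770807, 1.090937]
ρ-limits: (tanh 0.770807, tanh 1.090937) = (0.647, 0.797)

(0.647, 0.797)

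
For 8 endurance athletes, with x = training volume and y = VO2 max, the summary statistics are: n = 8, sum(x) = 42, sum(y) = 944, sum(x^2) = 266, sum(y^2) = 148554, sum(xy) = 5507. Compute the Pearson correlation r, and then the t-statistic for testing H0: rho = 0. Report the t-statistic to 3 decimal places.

1.146

Numerator: nΣxy − (Σx)(Σy) = 8·5507 − (42)(944) = 4408
Denominator: √[(nΣx²−(Σx)²)(nΣy²−(Σy)²)]
  nΣx²−(Σx)² = 8·266 − 1764 = 364;  nΣy²−(Σy)² = 8·148554 − 891136 = 297296
  √(364·297296) = √108215744 = 10402.6797
r = 4408 / 10402.6797 = 0.4237
t = r·√(n−2)/√(1−r²) = 0.4237·√6 / √(1−0.179522) = 1.037849 / 0.905802 = 1.146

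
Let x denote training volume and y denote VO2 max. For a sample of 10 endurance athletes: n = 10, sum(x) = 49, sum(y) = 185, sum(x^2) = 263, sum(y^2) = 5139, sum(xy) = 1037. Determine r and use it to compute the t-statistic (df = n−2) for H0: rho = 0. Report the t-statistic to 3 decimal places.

S_xy = nΣxy − ΣxΣy = 10·1037 − 49·185 = 10370 − 9065 = 1305
S_xx = nΣx² − (Σx)² = 10·263 − 49² = 2630 − 2401 = 229
S_yy = nΣy² − (Σy)² = 10·5139 − 185² = 51390 − 34225 = 17165
r = S_xy / √(S_xx·S_yy) = 1305 / √(229·17165) = 1305 / √3930785 = 1305 / 1982.6207 = 0.6582
t = r·√(n−2)/√(1−r²) = 0.6582·√8 / √(1−0.433227) = 1.861671 / 0.752843 = 2.473

2.473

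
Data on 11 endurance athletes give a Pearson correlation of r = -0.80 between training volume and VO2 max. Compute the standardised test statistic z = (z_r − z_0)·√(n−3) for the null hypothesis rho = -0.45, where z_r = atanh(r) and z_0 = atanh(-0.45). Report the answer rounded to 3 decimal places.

-1.736

z_r = atanh(-0.80) = -1.098612,  z_0 = atanh(-0.45) = -0.484700
SE = 1/√(n−3) = 1/√8 = 0.353553
z = (z_r − z_0)/SE = (-1.098612 − (-0.484700)) / 0.353553 = -0.613912 / 0.353553 = -1.736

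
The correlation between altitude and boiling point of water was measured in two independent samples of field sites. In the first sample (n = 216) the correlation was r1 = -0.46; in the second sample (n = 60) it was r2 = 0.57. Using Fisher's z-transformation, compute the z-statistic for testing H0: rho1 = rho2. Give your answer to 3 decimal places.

-7.677

Fisher z-transforms: z1 = atanh(-0.46) = -0.497311, z2 = atanh(0.57) = 0.647523; difference d = -1.144834
Var(d) = 1/213 + 1/57 = 0.0046948 + 0.0175439 = 0.0222387
z = d/√Var(d) = -1.144834 / √0.0222387 = -1.144834 / 0.149126 = -7.677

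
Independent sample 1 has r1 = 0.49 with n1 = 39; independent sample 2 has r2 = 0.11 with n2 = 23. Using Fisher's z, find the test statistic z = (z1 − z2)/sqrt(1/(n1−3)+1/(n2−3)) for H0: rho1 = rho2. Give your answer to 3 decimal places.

Fisher z-transforms: z1 = atanh(0.49) = 0.536060, z2 = atanh(0.11) = 0.110447; difference d = 0.425613
Var(d) = 1/36 + 1/20 = 0.0277778 + 0.0500000 = 0.0777778
z = d/√Var(d) = 0.425613 / √0.0777778 = 0.425613 / 0.278887 = 1.526

1.526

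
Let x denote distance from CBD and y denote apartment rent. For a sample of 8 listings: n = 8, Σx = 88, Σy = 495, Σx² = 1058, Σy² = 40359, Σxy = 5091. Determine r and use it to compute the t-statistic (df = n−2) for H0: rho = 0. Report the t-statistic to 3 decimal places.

S_xy = nΣxy − ΣxΣy = 8·5091 − 88·495 = 40728 − 43560 = -2832
S_xx = nΣx² − (Σx)² = 8·1058 − 88² = 8464 − 7744 = 720
S_yy = nΣy² − (Σy)² = 8·40359 − 495² = 322872 − 245025 = 77847
r = S_xy / √(S_xx·S_yy) = -2832 / √(720·77847) = -2832 / √56049840 = -2832 / 7486.6441 = -0.3783
t = r·√(n−2)/√(1−r²) = -0.3783·√6 / √(1−0.143111) = -0.926642 / 0.925683 = -1.001

-1.001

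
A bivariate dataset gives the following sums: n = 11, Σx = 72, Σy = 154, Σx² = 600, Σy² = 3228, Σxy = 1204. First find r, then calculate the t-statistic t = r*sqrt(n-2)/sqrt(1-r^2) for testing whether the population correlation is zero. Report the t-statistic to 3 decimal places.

1.863

S_xy = nΣxy − ΣxΣy = 11·1204 − 72·154 = 13244 − 11088 = 2156
S_xx = nΣx² − (Σx)² = 11·600 − 72² = 6600 − 5184 = 1416
S_yy = nΣy² − (Σy)² = 11·3228 − 154² = 35508 − 23716 = 11792
r = S_xy / √(S_xx·S_yy) = 2156 / √(1416·11792) = 2156 / √16697472 = 2156 / 4086.2540 = 0.5276
t = r·√(n−2)/√(1−r²) = 0.5276·√9 / √(1−0.278362) = 1.582800 / 0.849493 = 1.863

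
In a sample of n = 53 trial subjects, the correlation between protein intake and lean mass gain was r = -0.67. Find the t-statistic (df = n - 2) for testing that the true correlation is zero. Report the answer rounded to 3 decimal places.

-6.445

1 − r² = 1 − 0.4489 = 0.5511;  √(1−r²) = 0.742361
√(n−2) = √51 = 7.141428
t = r·√(n−2)/√(1−r²) = -0.67 · 7.141428 / 0.742361 = -6.445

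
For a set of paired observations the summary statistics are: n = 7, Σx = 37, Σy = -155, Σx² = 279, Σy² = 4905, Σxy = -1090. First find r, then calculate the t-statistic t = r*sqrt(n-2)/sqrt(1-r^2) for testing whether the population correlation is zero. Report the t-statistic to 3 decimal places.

-2.718

S_xy = nΣxy − ΣxΣy = 7·(-1090) − 37·(-155) = -7630 − (-5735) = -1895
S_xx = nΣx² − (Σx)² = 7·279 − 37² = 1953 − 1369 = 584
S_yy = nΣy² − (Σy)² = 7·4905 − (-155)² = 34335 − 24025 = 10310
r = S_xy / √(S_xx·S_yy) = -1895 / √(584·10310) = -1895 / √6021040 = -1895 / 2453.7808 = -0.7723
t = r·√(n−2)/√(1−r²) = -0.7723·√5 / √(1−0.596447) = -1.726915 / 0.635258 = -2.718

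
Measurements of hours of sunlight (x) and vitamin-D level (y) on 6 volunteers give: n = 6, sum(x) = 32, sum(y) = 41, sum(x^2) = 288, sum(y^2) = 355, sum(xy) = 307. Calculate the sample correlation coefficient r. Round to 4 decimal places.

0.9427

S_xy = nΣxy − ΣxΣy = 6·307 − 32·41 = 1842 − 1312 = 530
S_xx = nΣx² − (Σx)² = 6·288 − 32² = 1728 − 1024 = 704
S_yy = nΣy² − (Σy)² = 6·355 − 41² = 2130 − 1681 = 449
r = S_xy / √(S_xx·S_yy) = 530 / √(704·449) = 530 / √316096 = 530 / 562.2242 = 0.9427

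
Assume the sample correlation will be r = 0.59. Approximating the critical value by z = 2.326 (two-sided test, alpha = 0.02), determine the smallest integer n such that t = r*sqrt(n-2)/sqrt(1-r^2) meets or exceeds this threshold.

13

Need r·√(n−2)/√(1−r²) ≥ 2.326
√(n−2) ≥ 2.326·√(1−0.3481) / 0.59 = 2.326·0.807403 / 0.59 = 3.1831
n−2 ≥ 10.1321  ⇒  n ≥ 12.1321
Smallest integer n = 13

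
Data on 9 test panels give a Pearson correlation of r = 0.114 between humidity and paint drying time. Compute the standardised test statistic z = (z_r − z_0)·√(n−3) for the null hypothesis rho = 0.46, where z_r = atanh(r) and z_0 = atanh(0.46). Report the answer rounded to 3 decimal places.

-0.938

Fisher z: atanh(0.114) = 0.114498, atanh(0.46) = 0.497311
z = (z_r − z_0)·√(n−3) = (0.114498 − 0.497311)·√6 = -0.382813 · 2.449490 = -0.938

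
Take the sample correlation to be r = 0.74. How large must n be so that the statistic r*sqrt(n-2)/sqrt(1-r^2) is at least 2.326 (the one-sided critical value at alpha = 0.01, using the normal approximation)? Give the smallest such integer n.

Need r·√(n−2)/√(1−r²) ≥ 2.326
√(n−2) ≥ 2.326·√(1−0.5476) / 0.74 = 2.326·0.672607 / 0.74 = 2.1142
n−2 ≥ 4.4698  ⇒  n ≥ 6.4698
Smallest integer n = 7

7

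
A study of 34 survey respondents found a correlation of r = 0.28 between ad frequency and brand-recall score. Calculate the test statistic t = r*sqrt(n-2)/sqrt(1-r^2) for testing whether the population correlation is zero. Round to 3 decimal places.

t = r·√(n−2) / √(1−r²) with r = 0.28, n = 34
  = 0.28·√32 / √(1 − 0.0784)
  = 0.28·5.656854 / 0.960000
  = 1.583919 / 0.960000 = 1.650

1.650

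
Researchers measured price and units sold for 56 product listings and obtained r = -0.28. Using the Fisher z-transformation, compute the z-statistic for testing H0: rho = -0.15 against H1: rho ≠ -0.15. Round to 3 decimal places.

Fisher z: atanh(-0.28) = -0.287682, atanh(-0.15) = -0.151140
z = (z_r − z_0)·√(n−3) = (-0.287682 − (-0.151140))·√53 = -0.136542 · 7.280110 = -0.994

-0.994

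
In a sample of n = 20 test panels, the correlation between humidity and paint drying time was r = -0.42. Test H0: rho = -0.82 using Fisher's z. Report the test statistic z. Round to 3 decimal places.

2.924

Fisher z: atanh(-0.42) = -0.447692, atanh(-0.82) = -1.156817
z = (z_r − z_0)·√(n−3) = (-0.447692 − (-1.156817))·√17 = 0.709125 · 4.123106 = 2.924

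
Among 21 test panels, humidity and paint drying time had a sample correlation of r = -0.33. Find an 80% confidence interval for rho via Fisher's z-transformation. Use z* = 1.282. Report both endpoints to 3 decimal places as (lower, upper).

(-0.568, -0.041)

z_r = atanh(-0.33) = -0.342828;  SE = 1/√(n−3) = 1/√18 = 0.235702
z-limits: -0.342828 ± 1.282·0.235702 = -0.342828 ± 0.302170 = [-0.644998, -0.040658]
ρ-limits: (tanh -0.644998, tanh -0.040658) = (-0.568, -0.041)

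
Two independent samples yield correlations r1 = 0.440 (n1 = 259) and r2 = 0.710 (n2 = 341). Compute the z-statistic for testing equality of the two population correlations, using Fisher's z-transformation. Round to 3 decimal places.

z1 = atanh(0.440) = 0.472231,  z2 = atanh(0.710) = 0.887184
SE = √(1/(n1−3) + 1/(n2−3)) = √(1/256 + 1/338) = √(0.0039062 + 0.0029586) = √0.0068648 = 0.082854
z = (z1 − z2)/SE = (0.472231 − 0.887184) / 0.082854 = -0.414953 / 0.082854 = -5.008

-5.008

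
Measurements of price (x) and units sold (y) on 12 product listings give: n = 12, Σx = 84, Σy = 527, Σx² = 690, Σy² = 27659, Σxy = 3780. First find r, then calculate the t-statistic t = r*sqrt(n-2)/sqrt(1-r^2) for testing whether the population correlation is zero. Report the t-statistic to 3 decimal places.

S_xy = nΣxy − ΣxΣy = 12·3780 − 84·527 = 45360 − 44268 = 1092
S_xx = nΣx² − (Σx)² = 12·690 − 84² = 8280 − 7056 = 1224
S_yy = nΣy² − (Σy)² = 12·27659 − 527² = 331908 − 277729 = 54179
r = S_xy / √(S_xx·S_yy) = 1092 / √(1224·54179) = 1092 / √66315096 = 1092 / 8143.4081 = 0.1341
t = r·√(n−2)/√(1−r²) = 0.1341·√10 / √(1−0.017983) = 0.424061 / 0.990968 = 0.428

0.428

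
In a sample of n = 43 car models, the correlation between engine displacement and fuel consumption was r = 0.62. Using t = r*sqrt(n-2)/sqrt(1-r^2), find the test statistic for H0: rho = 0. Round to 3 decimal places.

1 − r² = 1 − 0.3844 = 0.6156;  √(1−r²) = 0.784602
√(n−2) = √41 = 6.403124
t = r·√(n−2)/√(1−r²) = 0.62 · 6.403124 / 0.784602 = 5.060

5.060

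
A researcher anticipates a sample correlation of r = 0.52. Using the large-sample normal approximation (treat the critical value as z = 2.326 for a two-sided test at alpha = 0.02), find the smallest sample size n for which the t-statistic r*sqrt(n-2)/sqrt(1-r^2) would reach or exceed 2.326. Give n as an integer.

17

Need r·√(n−2)/√(1−r²) ≥ 2.326
√(n−2) ≥ 2.326·√(1−0.2704) / 0.52 = 2.326·0.854166 / 0.52 = 3.8208
n−2 ≥ 14.5985  ⇒  n ≥ 16.5985
Smallest integer n = 17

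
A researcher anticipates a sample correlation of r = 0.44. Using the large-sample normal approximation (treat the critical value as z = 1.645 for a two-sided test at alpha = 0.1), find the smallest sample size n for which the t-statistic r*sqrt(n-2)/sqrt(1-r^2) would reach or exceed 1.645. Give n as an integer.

Need r·√(n−2)/√(1−r²) ≥ 1.645
√(n−2) ≥ 1.645·√(1−0.1936) / 0.44 = 1.645·0.897998 / 0.44 = 3.3573
n−2 ≥ 11.2715  ⇒  n ≥ 13.2715
Smallest integer n = 14

14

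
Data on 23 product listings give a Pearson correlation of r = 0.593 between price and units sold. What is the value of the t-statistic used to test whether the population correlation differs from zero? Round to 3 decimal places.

t = r·√(n−2) / √(1−r²) with r = 0.593, n = 23
  = 0.593·√21 / √(1 − 0.351649)
  = 0.593·4.582576 / 0.805202
  = 2.717468 / 0.805202 = 3.375

3.375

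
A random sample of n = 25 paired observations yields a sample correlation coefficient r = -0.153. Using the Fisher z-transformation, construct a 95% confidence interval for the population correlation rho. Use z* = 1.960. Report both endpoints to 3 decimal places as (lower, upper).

z_r = atanh(-0.153) = -0.154211;  SE = 1/√(n−3) = 1/√22 = 0.213201
z-limits: -0.154211 ± 1.960·0.213201 = -0.154211 ± 0.417874 = [-0.572085, 0.263663]
ρ-limits: (tanh -0.572085, tanh 0.263663) = (-0.517, 0.258)

(-0.517, 0.258)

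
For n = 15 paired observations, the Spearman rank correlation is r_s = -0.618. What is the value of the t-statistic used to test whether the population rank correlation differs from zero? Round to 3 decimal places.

1 − r_s² = 1 − 0.381924 = 0.618076;  √(1−r_s²) = 0.786178
√(n−2) = √13 = 3.605551
t = r_s·√(n−2)/√(1−r_s²) = -0.618 · 3.605551 / 0.786178 = -2.834

-2.834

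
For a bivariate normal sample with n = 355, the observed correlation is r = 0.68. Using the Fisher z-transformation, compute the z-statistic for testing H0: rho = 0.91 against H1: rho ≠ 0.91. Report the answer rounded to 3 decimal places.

Fisher z: atanh(0.68) = 0.829114, atanh(0.91) = 1.527524
z = (z_r − z_0)·√(n−3) = (0.829114 − 1.527524)·√352 = -0.698410 · 18.761663 = -13.103

-13.103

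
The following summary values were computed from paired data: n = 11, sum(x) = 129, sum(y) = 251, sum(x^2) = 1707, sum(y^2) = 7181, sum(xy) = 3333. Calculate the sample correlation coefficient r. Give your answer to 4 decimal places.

0.7330

Numerator: nΣxy − (Σx)(Σy) = 11·3333 − (129)(251) = 4284
Denominator: √[(nΣx²−(Σx)²)(nΣy²−(Σy)²)]
  nΣx²−(Σx)² = 11·1707 − 16641 = 2136;  nΣy²−(Σy)² = 11·7181 − 63001 = 15990
  √(2136·15990) = √34154640 = 5844.1971
r = 4284 / 5844.1971 = 0.7330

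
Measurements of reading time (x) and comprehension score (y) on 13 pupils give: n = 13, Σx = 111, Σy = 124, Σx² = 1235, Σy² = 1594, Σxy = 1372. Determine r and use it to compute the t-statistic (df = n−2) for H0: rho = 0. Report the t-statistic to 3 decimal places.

7.345

S_xy = nΣxy − ΣxΣy = 13·1372 − 111·124 = 17836 − 13764 = 4072
S_xx = nΣx² − (Σx)² = 13·1235 − 111² = 16055 − 12321 = 3734
S_yy = nΣy² − (Σy)² = 13·1594 − 124² = 20722 − 15376 = 5346
r = S_xy / √(S_xx·S_yy) = 4072 / √(3734·5346) = 4072 / √19961964 = 4072 / 4467.8814 = 0.9114
t = r·√(n−2)/√(1−r²) = 0.9114·√11 / √(1−0.830650) = 3.022772 / 0.411522 = 7.345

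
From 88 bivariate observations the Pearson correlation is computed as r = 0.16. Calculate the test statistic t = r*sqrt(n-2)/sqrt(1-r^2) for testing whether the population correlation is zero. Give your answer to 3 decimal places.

1.503

1 − r² = 1 − 0.0256 = 0.9744;  √(1−r²) = 0.987117
√(n−2) = √86 = 9.273618
t = r·√(n−2)/√(1−r²) = 0.16 · 9.273618 / 0.987117 = 1.503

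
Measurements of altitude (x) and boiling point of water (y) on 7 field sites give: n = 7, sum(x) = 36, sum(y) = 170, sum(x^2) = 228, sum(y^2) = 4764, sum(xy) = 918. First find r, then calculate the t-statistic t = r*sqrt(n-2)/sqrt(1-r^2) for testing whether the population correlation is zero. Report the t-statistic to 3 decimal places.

S_xy = nΣxy − ΣxΣy = 7·918 − 36·170 = 6426 − 6120 = 306
S_xx = nΣx² − (Σx)² = 7·228 − 36² = 1596 − 1296 = 300
S_yy = nΣy² − (Σy)² = 7·4764 − 170² = 33348 − 28900 = 4448
r = S_xy / √(S_xx·S_yy) = 306 / √(300·4448) = 306 / √1334400 = 306 / 1155.1623 = 0.2649
t = r·√(n−2)/√(1−r²) = 0.2649·√5 / √(1−0.070172) = 0.592334 / 0.964276 = 0.614

0.614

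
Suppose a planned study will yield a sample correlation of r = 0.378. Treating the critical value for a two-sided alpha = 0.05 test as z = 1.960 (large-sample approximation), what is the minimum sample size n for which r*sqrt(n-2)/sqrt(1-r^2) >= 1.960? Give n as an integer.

r√(n−2)/√(1−r²) ≥ 1.960  ⇔  n−2 ≥ (1.960)²·(1−r²)/r²
(1−r²)/r² = (1−0.142884)/0.142884 = 5.9987
n ≥ 2 + 3.8416·5.9987 = 2 + 23.0446 = 25.0446
⌈25.0446⌉ = 26

26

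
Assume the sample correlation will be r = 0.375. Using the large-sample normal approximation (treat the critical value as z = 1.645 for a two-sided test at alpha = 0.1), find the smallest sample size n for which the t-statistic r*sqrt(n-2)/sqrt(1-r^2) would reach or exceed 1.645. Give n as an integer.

Need r·√(n−2)/√(1−r²) ≥ 1.645
√(n−2) ≥ 1.645·√(1−0.140625) / 0.375 = 1.645·0.927025 / 0.375 = 4.0665
n−2 ≥ 16.5364  ⇒  n ≥ 18.5364
Smallest integer n = 19

19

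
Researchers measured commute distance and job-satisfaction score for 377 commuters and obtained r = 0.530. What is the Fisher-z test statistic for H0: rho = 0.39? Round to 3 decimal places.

3.449

z_r = atanh(0.530) = 0.590145,  z_0 = atanh(0.39) = 0.411800
SE = 1/√(n−3) = 1/√374 = 0.051709
z = (z_r − z_0)/SE = (0.590145 − 0.411800) / 0.051709 = 0.178345 / 0.051709 = 3.449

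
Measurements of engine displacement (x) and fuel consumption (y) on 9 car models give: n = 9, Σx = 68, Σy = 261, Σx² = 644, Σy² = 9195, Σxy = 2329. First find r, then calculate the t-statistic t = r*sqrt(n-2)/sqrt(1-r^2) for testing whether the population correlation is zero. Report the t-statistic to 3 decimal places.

S_xy = nΣxy − ΣxΣy = 9·2329 − 68·261 = 20961 − 17748 = 3213
S_xx = nΣx² − (Σx)² = 9·644 − 68² = 5796 − 4624 = 1172
S_yy = nΣy² − (Σy)² = 9·9195 − 261² = 82755 − 68121 = 14634
r = S_xy / √(S_xx·S_yy) = 3213 / √(1172·14634) = 3213 / √17151048 = 3213 / 4141.3824 = 0.7758
t = r·√(n−2)/√(1−r²) = 0.7758·√7 / √(1−0.601866) = 2.052574 / 0.630979 = 3.253

3.253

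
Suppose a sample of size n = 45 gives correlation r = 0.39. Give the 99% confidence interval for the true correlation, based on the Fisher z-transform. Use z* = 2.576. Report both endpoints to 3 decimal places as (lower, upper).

z_r = atanh(0.39) = 0.411800;  SE = 1/√(n−3) = 1/√42 = 0.154303
z-limits: 0.411800 ± 2.576·0.154303 = 0.411800 ± 0.397485 = [0.014315, 0.809285]
ρ-limits: (tanh 0.014315, tanh 0.809285) = (0.014, 0.669)

(0.014, 0.669)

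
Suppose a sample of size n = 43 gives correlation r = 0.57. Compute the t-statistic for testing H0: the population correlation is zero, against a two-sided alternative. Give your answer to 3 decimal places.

4.442

t = r·√(n−2) / √(1−r²) with r = 0.57, n = 43
  = 0.57·√41 / √(1 − 0.3249)
  = 0.57·6.403124 / 0.821645
  = 3.649781 / 0.821645 = 4.442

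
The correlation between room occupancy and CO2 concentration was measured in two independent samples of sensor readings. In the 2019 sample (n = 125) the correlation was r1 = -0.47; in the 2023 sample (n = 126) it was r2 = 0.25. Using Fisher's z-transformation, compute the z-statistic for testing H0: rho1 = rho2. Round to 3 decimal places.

-5.991

Fisher z-transforms: z1 = atanh(-0.47) = -0.510070, z2 = atanh(0.25) = 0.255413; difference d = -0.765483
Var(d) = 1/122 + 1/123 = 0.0081967 + 0.0081301 = 0.0163268
z = d/√Var(d) = -0.765483 / √0.0163268 = -0.765483 / 0.127776 = -5.991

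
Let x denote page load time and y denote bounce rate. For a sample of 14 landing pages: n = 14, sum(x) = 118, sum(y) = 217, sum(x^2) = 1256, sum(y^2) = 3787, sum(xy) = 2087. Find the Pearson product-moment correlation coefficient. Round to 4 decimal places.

Numerator: nΣxy − (Σx)(Σy) = 14·2087 − (118)(217) = 3612
Denominator: √[(nΣx²−(Σx)²)(nΣy²−(Σy)²)]
  nΣx²−(Σx)² = 14·1256 − 13924 = 3660;  nΣy²−(Σy)² = 14·3787 − 47089 = 5929
  √(3660·5929) = √21700140 = 4658.3409
r = 3612 / 4658.3409 = 0.7754

0.7754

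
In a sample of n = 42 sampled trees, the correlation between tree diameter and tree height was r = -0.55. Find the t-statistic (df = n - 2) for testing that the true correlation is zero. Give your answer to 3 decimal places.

-4.165

t = r·√(n−2) / √(1−r²) with r = -0.55, n = 42
  = -0.55·√40 / √(1 − 0.3025)
  = -0.55·6.324555 / 0.835165
  = -3.478505 / 0.835165 = -4.165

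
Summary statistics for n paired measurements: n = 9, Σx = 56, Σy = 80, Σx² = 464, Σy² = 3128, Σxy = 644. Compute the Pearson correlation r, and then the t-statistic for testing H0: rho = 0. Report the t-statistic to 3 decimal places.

0.762

S_xy = nΣxy − ΣxΣy = 9·644 − 56·80 = 5796 − 4480 = 1316
S_xx = nΣx² − (Σx)² = 9·464 − 56² = 4176 − 3136 = 1040
S_yy = nΣy² − (Σy)² = 9·3128 − 80² = 28152 − 6400 = 21752
r = S_xy / √(S_xx·S_yy) = 1316 / √(1040·21752) = 1316 / √22622080 = 1316 / 4756.2674 = 0.2767
t = r·√(n−2)/√(1−r²) = 0.2767·√7 / √(1−0.076563) = 0.732079 / 0.960956 = 0.762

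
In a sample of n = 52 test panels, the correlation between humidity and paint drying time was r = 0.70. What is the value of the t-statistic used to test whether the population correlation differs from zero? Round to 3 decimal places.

t = r·√(n−2) / √(1−r²) with r = 0.70, n = 52
  = 0.70·√50 / √(1 − 0.4900)
  = 0.70·7.071068 / 0.714143
  = 4.949748 / 0.714143 = 6.931

6.931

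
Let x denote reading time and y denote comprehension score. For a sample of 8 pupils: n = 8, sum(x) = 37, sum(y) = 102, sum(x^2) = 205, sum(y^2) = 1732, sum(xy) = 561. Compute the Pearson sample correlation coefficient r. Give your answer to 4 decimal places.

0.7382

S_xy = nΣxy − ΣxΣy = 8·561 − 37·102 = 4488 − 3774 = 714
S_xx = nΣx² − (Σx)² = 8·205 − 37² = 1640 − 1369 = 271
S_yy = nΣy² − (Σy)² = 8·1732 − 102² = 13856 − 10404 = 3452
r = S_xy / √(S_xx·S_yy) = 714 / √(271·3452) = 714 / √935492 = 714 / 967.2084 = 0.7382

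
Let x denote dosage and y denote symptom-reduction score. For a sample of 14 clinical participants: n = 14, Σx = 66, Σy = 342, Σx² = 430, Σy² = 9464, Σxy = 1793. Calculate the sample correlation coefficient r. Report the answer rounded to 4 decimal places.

S_xy = nΣxy − ΣxΣy = 14·1793 − 66·342 = 25102 − 22572 = 2530
S_xx = nΣx² − (Σx)² = 14·430 − 66² = 6020 − 4356 = 1664
S_yy = nΣy² − (Σy)² = 14·9464 − 342² = 132496 − 116964 = 15532
r = S_xy / √(S_xx·S_yy) = 2530 / √(1664·15532) = 2530 / √25845248 = 2530 / 5083.8222 = 0.4977

0.4977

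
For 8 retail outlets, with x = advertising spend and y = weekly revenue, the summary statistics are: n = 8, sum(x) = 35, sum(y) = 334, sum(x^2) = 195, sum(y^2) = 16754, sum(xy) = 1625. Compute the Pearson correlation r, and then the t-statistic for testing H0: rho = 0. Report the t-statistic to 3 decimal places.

1.331

Numerator: nΣxy − (Σx)(Σy) = 8·1625 − (35)(334) = 1310
Denominator: √[(nΣx²−(Σx)²)(nΣy²−(Σy)²)]
  nΣx²−(Σx)² = 8·195 − 1225 = 335;  nΣy²−(Σy)² = 8·16754 − 111556 = 22476
  √(335·22476) = √7529460 = 2743.9862
r = 1310 / 2743.9862 = 0.4774
t = r·√(n−2)/√(1−r²) = 0.4774·√6 / √(1−0.227911) = 1.169386 / 0.878686 = 1.331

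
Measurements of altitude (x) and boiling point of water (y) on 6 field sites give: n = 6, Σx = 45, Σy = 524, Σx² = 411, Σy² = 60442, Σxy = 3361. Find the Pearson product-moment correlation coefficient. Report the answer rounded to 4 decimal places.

Numerator: nΣxy − (Σx)(Σy) = 6·3361 − (45)(524) = -3414
Denominator: √[(nΣx²−(Σx)²)(nΣy²−(Σy)²)]
  nΣx²−(Σx)² = 6·411 − 2025 = 441;  nΣy²−(Σy)² = 6·60442 − 274576 = 88076
  √(441·88076) = √38841516 = 6232.2962
r = -3414 / 6232.2962 = -0.5478

-0.5478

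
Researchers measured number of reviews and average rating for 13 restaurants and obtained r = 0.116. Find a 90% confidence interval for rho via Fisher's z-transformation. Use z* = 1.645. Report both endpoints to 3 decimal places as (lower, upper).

z_r = atanh(0.116) = 0.116525;  SE = 1/√(n−3) = 1/√10 = 0.316228
z-limits: 0.116525 ± 1.645·0.316228 = 0.116525 ± 0.520195 = [-0.403670, 0.636720]
ρ-limits: (tanh -0.403670, tanh 0.636720) = (-0.383, 0.563)

(-0.383, 0.563)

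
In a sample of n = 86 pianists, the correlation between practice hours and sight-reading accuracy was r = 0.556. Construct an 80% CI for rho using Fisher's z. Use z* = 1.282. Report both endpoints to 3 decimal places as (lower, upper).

(0.451, 0.646)

Fisher z: z_r = atanh(r) = ½·ln((1+0.556)/(1−0.556)) = 0.627025
SE(z) = 1/√(n−3) = 1/√83 = 0.109764
80% ⇒ z* = 1.282; margin = 1.282·0.109764 = 0.140717
CI on z-scale: (0.486308, 0.767742)
Back-transform: tanh(0.486308) = 0.451281, tanh(0.767742) = 0.645615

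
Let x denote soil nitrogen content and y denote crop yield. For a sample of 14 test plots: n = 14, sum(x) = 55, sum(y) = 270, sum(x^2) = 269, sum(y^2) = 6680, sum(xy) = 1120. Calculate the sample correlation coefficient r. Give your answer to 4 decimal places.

0.2123

S_xy = nΣxy − ΣxΣy = 14·1120 − 55·270 = 15680 − 14850 = 830
S_xx = nΣx² − (Σx)² = 14·269 − 55² = 3766 − 3025 = 741
S_yy = nΣy² − (Σy)² = 14·6680 − 270² = 93520 − 72900 = 20620
r = S_xy / √(S_xx·S_yy) = 830 / √(741·20620) = 830 / √15279420 = 830 / 3908.8899 = 0.2123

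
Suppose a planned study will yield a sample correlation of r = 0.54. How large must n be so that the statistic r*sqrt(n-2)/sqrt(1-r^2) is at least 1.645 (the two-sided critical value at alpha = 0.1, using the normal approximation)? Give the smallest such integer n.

9

Need r·√(n−2)/√(1−r²) ≥ 1.645
√(n−2) ≥ 1.645·√(1−0.2916) / 0.54 = 1.645·0.841665 / 0.54 = 2.5640
n−2 ≥ 6.5741  ⇒  n ≥ 8.5741
Smallest integer n = 9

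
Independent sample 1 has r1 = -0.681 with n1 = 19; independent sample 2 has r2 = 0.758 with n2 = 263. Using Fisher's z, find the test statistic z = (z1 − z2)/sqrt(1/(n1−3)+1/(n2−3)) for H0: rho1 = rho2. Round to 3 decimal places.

z1 = atanh(-0.681) = -0.830977,  z2 = atanh(0.758) = 0.991497
SE = √(1/(n1−3) + 1/(n2−3)) = √(1/16 + 1/260) = √(0.0625000 + 0.0038462) = √0.0663462 = 0.257578
z = (z1 − z2)/SE = (-0.830977 − 0.991497) / 0.257578 = -1.822474 / 0.257578 = -7.075

-7.075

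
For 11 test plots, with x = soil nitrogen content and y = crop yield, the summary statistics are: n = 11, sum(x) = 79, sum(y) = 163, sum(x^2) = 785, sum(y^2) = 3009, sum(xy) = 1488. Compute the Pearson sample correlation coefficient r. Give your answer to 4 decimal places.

0.8829

Numerator: nΣxy − (Σx)(Σy) = 11·1488 − (79)(163) = 3491
Denominator: √[(nΣx²−(Σx)²)(nΣy²−(Σy)²)]
  nΣx²−(Σx)² = 11·785 − 6241 = 2394;  nΣy²−(Σy)² = 11·3009 − 26569 = 6530
  √(2394·6530) = √15632820 = 3953.8361
r = 3491 / 3953.8361 = 0.8829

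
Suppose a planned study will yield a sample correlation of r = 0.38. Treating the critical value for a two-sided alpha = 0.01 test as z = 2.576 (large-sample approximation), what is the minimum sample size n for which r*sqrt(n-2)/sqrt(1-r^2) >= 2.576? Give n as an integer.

r√(n−2)/√(1−r²) ≥ 2.576  ⇔  n−2 ≥ (2.576)²·(1−r²)/r²
(1−r²)/r² = (1−0.1444)/0.1444 = 5.9252
n ≥ 2 + 6.635776·5.9252 = 2 + 39.3183 = 41.3183
⌈41.3183⌉ = 42

42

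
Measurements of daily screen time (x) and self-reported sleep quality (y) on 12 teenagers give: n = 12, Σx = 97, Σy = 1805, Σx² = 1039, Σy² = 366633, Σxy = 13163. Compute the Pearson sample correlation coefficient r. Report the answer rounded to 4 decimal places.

Numerator: nΣxy − (Σx)(Σy) = 12·13163 − (97)(1805) = -17129
Denominator: √[(nΣx²−(Σx)²)(nΣy²−(Σy)²)]
  nΣx²−(Σx)² = 12·1039 − 9409 = 3059;  nΣy²−(Σy)² = 12·366633 − 3258025 = 1141571
  √(3059·1141571) = √3492065689 = 59093.7026
r = -17129 / 59093.7026 = -0.2899

-0.2899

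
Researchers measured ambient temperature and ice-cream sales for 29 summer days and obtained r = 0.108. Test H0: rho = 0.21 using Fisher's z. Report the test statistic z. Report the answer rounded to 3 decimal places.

Fisher z: atanh(0.108) = 0.108423, atanh(0.21) = 0.213171
z = (z_r − z_0)·√(n−3) = (0.108423 − 0.213171)·√26 = -0.104748 · 5.099020 = -0.534

-0.534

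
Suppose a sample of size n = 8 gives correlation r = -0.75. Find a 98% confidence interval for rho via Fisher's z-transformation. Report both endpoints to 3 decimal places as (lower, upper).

Fisher z: z_r = atanh(r) = ½·ln((1+(-0.75))/(1−(-0.75))) = -0.972955
SE(z) = 1/√(n−3) = 1/√5 = 0.447214
98% ⇒ z* = 2.326; margin = 2.326·0.447214 = 1.040220
CI on z-scale: (-2.013175, 0.067265)
Back-transform: tanh(-2.013175) = -0.964947, tanh(0.067265) = 0.067164

(-0.965, 0.067)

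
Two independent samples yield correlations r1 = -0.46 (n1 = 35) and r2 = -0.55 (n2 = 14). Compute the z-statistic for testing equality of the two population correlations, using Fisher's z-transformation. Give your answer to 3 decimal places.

0.346

z1 = atanh(-0.46) = -0.497311,  z2 = atanh(-0.55) = -0.618381
SE = √(1/(n1−3) + 1/(n2−3)) = √(1/32 + 1/11) = √(0.0312500 + 0.0909091) = √0.1221591 = 0.349513
z = (z1 − z2)/SE = (-0.497311 − (-0.618381)) / 0.349513 = 0.121070 / 0.349513 = 0.346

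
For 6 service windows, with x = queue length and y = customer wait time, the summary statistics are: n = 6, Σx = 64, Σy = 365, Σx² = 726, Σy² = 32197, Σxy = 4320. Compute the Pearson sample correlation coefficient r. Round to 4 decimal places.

S_xy = nΣxy − ΣxΣy = 6·4320 − 64·365 = 25920 − 23360 = 2560
S_xx = nΣx² − (Σx)² = 6·726 − 64² = 4356 − 4096 = 260
S_yy = nΣy² − (Σy)² = 6·32197 − 365² = 193182 − 133225 = 59957
r = S_xy / √(S_xx·S_yy) = 2560 / √(260·59957) = 2560 / √15588820 = 2560 / 3948.2680 = 0.6484

0.6484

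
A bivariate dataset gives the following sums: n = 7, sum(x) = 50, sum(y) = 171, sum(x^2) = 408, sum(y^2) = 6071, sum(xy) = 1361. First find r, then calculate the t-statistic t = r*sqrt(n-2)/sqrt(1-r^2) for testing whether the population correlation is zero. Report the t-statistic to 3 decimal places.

S_xy = nΣxy − ΣxΣy = 7·1361 − 50·171 = 9527 − 8550 = 977
S_xx = nΣx² − (Σx)² = 7·408 − 50² = 2856 − 2500 = 356
S_yy = nΣy² − (Σy)² = 7·6071 − 171² = 42497 − 29241 = 13256
r = S_xy / √(S_xx·S_yy) = 977 / √(356·13256) = 977 / √4719136 = 977 / 2172.3572 = 0.4497
t = r·√(n−2)/√(1−r²) = 0.4497·√5 / √(1−0.202230) = 1.005560 / 0.893180 = 1.126

1.126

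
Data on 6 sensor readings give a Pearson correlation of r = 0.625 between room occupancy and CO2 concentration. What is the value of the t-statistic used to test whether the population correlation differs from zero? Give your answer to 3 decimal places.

t = r·√(n−2) / √(1−r²) with r = 0.625, n = 6
  = 0.625·√4 / √(1 − 0.390625)
  = 0.625·2.000000 / 0.780625
  = 1.250000 / 0.780625 = 1.601

1.601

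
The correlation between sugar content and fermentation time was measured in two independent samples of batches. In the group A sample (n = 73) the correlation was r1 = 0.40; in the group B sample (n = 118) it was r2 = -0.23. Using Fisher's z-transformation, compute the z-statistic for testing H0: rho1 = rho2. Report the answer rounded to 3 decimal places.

4.339

Fisher z-transforms: z1 = atanh(0.40) = 0.423649, z2 = atanh(-0.23) = -0.234189; difference d = 0.657838
Var(d) = 1/70 + 1/115 = 0.0142857 + 0.0086957 = 0.0229814
z = d/√Var(d) = 0.657838 / √0.0229814 = 0.657838 / 0.151596 = 4.339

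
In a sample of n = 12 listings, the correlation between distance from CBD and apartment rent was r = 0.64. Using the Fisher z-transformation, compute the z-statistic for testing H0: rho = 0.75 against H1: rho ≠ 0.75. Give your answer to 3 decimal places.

z_r = atanh(0.64) = 0.758174,  z_0 = atanh(0.75) = 0.972955
SE = 1/√(n−3) = 1/√9 = 0.333333
z = (z_r − z_0)/SE = (0.758174 − 0.972955) / 0.333333 = -0.214781 / 0.333333 = -0.644

-0.644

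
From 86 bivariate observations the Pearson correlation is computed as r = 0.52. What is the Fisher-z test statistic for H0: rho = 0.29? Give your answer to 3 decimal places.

Fisher z: atanh(0.52) = 0.576340, atanh(0.29) = 0.298566
z = (z_r − z_0)·√(n−3) = (0.576340 − 0.298566)·√83 = 0.277774 · 9.110434 = 2.531

2.531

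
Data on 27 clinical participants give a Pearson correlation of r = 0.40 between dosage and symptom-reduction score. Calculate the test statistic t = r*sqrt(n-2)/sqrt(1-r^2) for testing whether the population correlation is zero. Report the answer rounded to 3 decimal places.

t = r·√(n−2) / √(1−r²) with r = 0.40, n = 27
  = 0.40·√25 / √(1 − 0.1600)
  = 0.40·5.000000 / 0.916515
  = 2.000000 / 0.916515 = 2.182

2.182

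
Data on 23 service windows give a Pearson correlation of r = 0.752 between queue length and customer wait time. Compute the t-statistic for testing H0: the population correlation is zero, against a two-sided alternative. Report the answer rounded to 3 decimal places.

t = r·√(n−2) / √(1−r²) with r = 0.752, n = 23
  = 0.752·√21 / √(1 − 0.565504)
  = 0.752·4.582576 / 0.659163
  = 3.446097 / 0.659163 = 5.228

5.228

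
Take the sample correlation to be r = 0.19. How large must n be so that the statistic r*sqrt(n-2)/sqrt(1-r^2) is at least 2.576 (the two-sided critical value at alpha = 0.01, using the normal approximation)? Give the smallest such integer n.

180

Need r·√(n−2)/√(1−r²) ≥ 2.576
√(n−2) ≥ 2.576·√(1−0.0361) / 0.19 = 2.576·0.981784 / 0.19 = 13.3109
n−2 ≥ 177.1801  ⇒  n ≥ 179.1801
Smallest integer n = 180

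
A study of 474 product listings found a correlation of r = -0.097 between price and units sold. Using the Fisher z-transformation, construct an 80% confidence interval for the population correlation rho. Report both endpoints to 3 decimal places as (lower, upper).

z_r = atanh(-0.097) = -0.097306;  SE = 1/√(n−3) = 1/√471 = 0.046078
z-limits: -0.097306 ± 1.282·0.046078 = -0.097306 ± 0.059072 = [-0.156378, -0.038234]
ρ-limits: (tanh -0.156378, tanh -0.038234) = (-0.155, -0.038)

(-0.155, -0.038)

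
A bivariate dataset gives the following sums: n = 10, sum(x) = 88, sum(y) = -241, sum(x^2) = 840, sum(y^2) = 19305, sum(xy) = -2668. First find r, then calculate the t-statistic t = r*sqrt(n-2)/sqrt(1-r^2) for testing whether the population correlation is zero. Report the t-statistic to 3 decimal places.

-2.022

Numerator: nΣxy − (Σx)(Σy) = 10·(-2668) − (88)(-241) = -5472
Denominator: √[(nΣx²−(Σx)²)(nΣy²−(Σy)²)]
  nΣx²−(Σx)² = 10·840 − 7744 = 656;  nΣy²−(Σy)² = 10·19305 − 58081 = 134969
  √(656·134969) = √88539664 = 9409.5517
r = -5472 / 9409.5517 = -0.5815
t = r·√(n−2)/√(1−r²) = -0.5815·√8 / √(1−0.338142) = -1.644730 / 0.813547 = -2.022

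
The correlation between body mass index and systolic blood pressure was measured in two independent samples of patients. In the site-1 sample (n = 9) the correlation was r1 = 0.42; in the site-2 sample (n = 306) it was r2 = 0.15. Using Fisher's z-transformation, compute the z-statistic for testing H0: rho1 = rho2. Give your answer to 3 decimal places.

0.719

z1 = atanh(0.42) = 0.447692,  z2 = atanh(0.15) = 0.151140
SE = √(1/(n1−3) + 1/(n2−3)) = √(1/6 + 1/303) = √(0.1666667 + 0.0033003) = √0.1699670 = 0.412271
z = (z1 − z2)/SE = (0.447692 − 0.151140) / 0.412271 = 0.296552 / 0.412271 = 0.719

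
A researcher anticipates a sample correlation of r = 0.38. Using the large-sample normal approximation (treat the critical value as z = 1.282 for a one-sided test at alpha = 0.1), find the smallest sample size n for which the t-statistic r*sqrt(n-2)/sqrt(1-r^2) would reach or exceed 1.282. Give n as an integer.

Need r·√(n−2)/√(1−r²) ≥ 1.282
√(n−2) ≥ 1.282·√(1−0.1444) / 0.38 = 1.282·0.924986 / 0.38 = 3.1206
n−2 ≥ 9.7381  ⇒  n ≥ 11.7381
Smallest integer n = 12

12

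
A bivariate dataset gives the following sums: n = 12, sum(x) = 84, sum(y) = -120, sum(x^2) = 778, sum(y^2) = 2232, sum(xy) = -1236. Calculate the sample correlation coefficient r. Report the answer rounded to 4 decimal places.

S_xy = nΣxy − ΣxΣy = 12·(-1236) − 84·(-120) = -14832 − (-10080) = -4752
S_xx = nΣx² − (Σx)² = 12·778 − 84² = 9336 − 7056 = 2280
S_yy = nΣy² − (Σy)² = 12·2232 − (-120)² = 26784 − 14400 = 12384
r = S_xy / √(S_xx·S_yy) = -4752 / √(2280·12384) = -4752 / √28235520 = -4752 / 5313.7106 = -0.8943

-0.8943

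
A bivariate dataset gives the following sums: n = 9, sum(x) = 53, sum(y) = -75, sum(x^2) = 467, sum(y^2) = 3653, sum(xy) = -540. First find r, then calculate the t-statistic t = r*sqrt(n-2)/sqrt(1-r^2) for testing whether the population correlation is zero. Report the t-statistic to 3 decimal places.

-0.384

Numerator: nΣxy − (Σx)(Σy) = 9·(-540) − (53)(-75) = -885
Denominator: √[(nΣx²−(Σx)²)(nΣy²−(Σy)²)]
  nΣx²−(Σx)² = 9·467 − 2809 = 1394;  nΣy²−(Σy)² = 9·3653 − 5625 = 27252
  √(1394·27252) = √37989288 = 6163.5451
r = -885 / 6163.5451 = -0.1436
t = r·√(n−2)/√(1−r²) = -0.1436·√7 / √(1−0.020621) = -0.379930 / 0.989636 = -0.384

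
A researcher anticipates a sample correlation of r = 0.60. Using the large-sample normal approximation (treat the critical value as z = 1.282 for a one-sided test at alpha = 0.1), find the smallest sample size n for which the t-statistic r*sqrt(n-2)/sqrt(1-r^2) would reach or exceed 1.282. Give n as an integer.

Need r·√(n−2)/√(1−r²) ≥ 1.282
√(n−2) ≥ 1.282·√(1−0.3600) / 0.60 = 1.282·0.800000 / 0.60 = 1.7093
n−2 ≥ 2.9217  ⇒  n ≥ 4.9217
Smallest integer n = 5

5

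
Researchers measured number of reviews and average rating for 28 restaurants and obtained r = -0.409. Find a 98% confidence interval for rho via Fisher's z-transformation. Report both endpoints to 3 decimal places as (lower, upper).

Fisher z: z_r = atanh(r) = ½·ln((1+(-0.409))/(1−(-0.409))) = -0.434410
SE(z) = 1/√(n−3) = 1/√25 = 0.200000
98% ⇒ z* = 2.326; margin = 2.326·0.200000 = 0.465200
CI on z-scale: (-0.899610, 0.030790)
Back-transform: tanh(-0.899610) = -0.716108, tanh(0.030790) = 0.030780

(-0.716, 0.031)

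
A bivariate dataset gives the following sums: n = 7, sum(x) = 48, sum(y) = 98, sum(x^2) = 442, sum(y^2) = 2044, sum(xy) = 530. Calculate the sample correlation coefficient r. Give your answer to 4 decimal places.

S_xy = nΣxy − ΣxΣy = 7·530 − 48·98 = 3710 − 4704 = -994
S_xx = nΣx² − (Σx)² = 7·442 − 48² = 3094 − 2304 = 790
S_yy = nΣy² − (Σy)² = 7·2044 − 98² = 14308 − 9604 = 4704
r = S_xy / √(S_xx·S_yy) = -994 / √(790·4704) = -994 / √3716160 = -994 / 1927.7344 = -0.5156

-0.5156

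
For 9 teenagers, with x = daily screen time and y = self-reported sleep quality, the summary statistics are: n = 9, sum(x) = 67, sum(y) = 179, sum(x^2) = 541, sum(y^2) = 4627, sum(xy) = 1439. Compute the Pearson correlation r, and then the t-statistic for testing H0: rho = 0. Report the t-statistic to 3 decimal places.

1.534

Numerator: nΣxy − (Σx)(Σy) = 9·1439 − (67)(179) = 958
Denominator: √[(nΣx²−(Σx)²)(nΣy²−(Σy)²)]
  nΣx²−(Σx)² = 9·541 − 4489 = 380;  nΣy²−(Σy)² = 9·4627 − 32041 = 9602
  √(380·9602) = √3648760 = 1910.1728
r = 958 / 1910.1728 = 0.5015
t = r·√(n−2)/√(1−r²) = 0.5015·√7 / √(1−0.251502) = 1.326844 / 0.865158 = 1.534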